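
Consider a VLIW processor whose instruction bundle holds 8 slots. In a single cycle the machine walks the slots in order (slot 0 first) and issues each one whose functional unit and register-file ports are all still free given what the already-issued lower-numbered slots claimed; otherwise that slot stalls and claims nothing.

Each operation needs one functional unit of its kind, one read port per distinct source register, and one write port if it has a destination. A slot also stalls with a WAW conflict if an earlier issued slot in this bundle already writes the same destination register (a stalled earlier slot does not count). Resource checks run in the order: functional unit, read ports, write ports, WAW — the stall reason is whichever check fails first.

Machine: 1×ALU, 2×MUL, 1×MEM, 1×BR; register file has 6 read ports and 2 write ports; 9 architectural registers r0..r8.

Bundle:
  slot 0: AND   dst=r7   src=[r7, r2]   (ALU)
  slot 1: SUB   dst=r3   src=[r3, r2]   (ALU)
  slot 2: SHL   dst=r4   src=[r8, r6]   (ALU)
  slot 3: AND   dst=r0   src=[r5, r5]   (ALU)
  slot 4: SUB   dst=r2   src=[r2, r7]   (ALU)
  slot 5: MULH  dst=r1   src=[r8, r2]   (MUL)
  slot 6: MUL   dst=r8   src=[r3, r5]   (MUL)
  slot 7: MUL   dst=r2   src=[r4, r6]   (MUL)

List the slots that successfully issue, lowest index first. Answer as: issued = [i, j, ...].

issued = [0, 5]

(0) want 1×ALU +2rd +1wr — yes → AL0|MU2|ME1|BR1|rd4|wr1
(1) want 1×ALU +2rd +1wr — FU → AL0|MU2|ME1|BR1|rd4|wr1
(2) want 1×ALU +2rd +1wr — FU → AL0|MU2|ME1|BR1|rd4|wr1
(3) want 1×ALU +1rd +1wr — FU → AL0|MU2|ME1|BR1|rd4|wr1
(4) want 1×ALU +2rd +1wr — FU → AL0|MU2|ME1|BR1|rd4|wr1
(5) want 1×MUL +2rd +1wr — yes → AL0|MU1|ME1|BR1|rd2|wr0
(6) want 1×MUL +2rd +1wr — WR_PORT → AL0|MU1|ME1|BR1|rd2|wr0
(7) want 1×MUL +2rd +1wr — WR_PORT → AL0|MU1|ME1|BR1|rd2|wr0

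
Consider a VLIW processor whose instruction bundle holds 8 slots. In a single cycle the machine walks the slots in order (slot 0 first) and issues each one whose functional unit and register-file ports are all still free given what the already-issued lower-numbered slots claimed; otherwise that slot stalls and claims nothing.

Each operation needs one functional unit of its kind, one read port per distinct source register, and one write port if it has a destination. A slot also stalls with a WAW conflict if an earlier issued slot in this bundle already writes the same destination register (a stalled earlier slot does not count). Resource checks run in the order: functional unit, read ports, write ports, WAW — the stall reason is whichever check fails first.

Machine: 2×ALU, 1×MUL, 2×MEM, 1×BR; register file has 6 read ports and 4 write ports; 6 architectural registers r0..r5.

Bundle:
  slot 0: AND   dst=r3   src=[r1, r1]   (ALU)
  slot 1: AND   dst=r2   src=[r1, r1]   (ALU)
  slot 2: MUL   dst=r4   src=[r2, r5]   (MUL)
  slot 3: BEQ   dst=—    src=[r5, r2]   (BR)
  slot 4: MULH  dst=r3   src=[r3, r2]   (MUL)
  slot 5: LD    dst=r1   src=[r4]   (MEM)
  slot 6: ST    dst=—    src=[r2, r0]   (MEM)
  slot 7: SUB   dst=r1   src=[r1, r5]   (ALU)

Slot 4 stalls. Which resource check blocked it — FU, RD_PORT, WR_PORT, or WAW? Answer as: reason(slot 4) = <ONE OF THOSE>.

reason(slot 4) = FU

[0] ALU needs rd=1 wr=1: ok; after: ALU=1 MUL=1 MEM=2 BR=1, R=5, W=3
[1] ALU needs rd=1 wr=1: ok; after: ALU=0 MUL=1 MEM=2 BR=1, R=4, W=2
[2] MUL needs rd=2 wr=1: ok; after: ALU=0 MUL=0 MEM=2 BR=1, R=2, W=1
[3] BR needs rd=2 wr=0: ok; after: ALU=0 MUL=0 MEM=2 BR=0, R=0, W=1
[4] MUL needs rd=2 wr=1: FU; after: ALU=0 MUL=0 MEM=2 BR=0, R=0, W=1
[5] MEM needs rd=1 wr=1: RD_PORT; after: ALU=0 MUL=0 MEM=2 BR=0, R=0, W=1
[6] MEM needs rd=2 wr=0: RD_PORT; after: ALU=0 MUL=0 MEM=2 BR=0, R=0, W=1
[7] ALU needs rd=2 wr=1: FU; after: ALU=0 MUL=0 MEM=2 BR=0, R=0, W=1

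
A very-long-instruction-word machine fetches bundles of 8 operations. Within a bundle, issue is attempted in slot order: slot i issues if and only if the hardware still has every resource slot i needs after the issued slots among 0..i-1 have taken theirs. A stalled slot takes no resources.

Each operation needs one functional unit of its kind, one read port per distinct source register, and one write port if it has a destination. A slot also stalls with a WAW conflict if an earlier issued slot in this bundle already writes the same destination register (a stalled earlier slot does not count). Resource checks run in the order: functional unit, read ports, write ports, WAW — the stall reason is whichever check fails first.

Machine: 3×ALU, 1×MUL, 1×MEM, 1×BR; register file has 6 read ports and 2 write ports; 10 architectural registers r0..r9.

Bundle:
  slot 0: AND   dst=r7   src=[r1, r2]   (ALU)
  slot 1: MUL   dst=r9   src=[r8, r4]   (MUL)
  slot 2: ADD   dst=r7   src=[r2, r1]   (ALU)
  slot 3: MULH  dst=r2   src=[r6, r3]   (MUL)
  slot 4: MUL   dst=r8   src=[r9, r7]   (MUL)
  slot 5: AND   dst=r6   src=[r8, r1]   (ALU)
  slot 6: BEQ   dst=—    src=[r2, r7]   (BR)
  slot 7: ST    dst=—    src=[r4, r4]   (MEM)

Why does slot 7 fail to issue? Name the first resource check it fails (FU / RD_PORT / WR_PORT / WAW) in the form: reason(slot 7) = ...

reason(slot 7) = RD_PORT

slot 0 (ALU): ISSUE — free A2,Mu1,Ld1,B1 rp4 wp1
slot 1 (MUL): ISSUE — free A2,Mu0,Ld1,B1 rp2 wp0
slot 2 (ALU): stall WR_PORT — free A2,Mu0,Ld1,B1 rp2 wp0
slot 3 (MUL): stall FU — free A2,Mu0,Ld1,B1 rp2 wp0
slot 4 (MUL): stall FU — free A2,Mu0,Ld1,B1 rp2 wp0
slot 5 (ALU): stall WR_PORT — free A2,Mu0,Ld1,B1 rp2 wp0
slot 6 (BR): ISSUE — free A2,Mu0,Ld1,B0 rp0 wp0
slot 7 (MEM): stall RD_PORT — free A2,Mu0,Ld1,B0 rp0 wp0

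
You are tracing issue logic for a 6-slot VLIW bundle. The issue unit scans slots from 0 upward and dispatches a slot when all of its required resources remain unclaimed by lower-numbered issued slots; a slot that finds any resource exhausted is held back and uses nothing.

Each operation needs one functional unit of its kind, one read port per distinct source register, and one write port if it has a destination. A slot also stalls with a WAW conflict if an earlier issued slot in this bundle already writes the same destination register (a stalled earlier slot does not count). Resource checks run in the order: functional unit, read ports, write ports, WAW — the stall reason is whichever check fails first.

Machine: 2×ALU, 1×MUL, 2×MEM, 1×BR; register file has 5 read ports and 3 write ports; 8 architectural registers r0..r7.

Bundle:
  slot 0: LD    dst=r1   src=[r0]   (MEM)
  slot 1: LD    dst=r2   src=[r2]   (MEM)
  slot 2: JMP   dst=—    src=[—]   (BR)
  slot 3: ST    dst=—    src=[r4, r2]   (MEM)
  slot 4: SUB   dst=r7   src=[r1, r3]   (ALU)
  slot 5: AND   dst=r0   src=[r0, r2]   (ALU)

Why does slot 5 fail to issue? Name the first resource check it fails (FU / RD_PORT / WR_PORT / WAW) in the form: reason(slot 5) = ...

reason(slot 5) = RD_PORT

#0 MEM src=r0 dispatched  <A:2 Mu:1 Ld:1 B:1 rd:4 wr:2>
#1 MEM src=r2 dispatched  <A:2 Mu:1 Ld:0 B:1 rd:3 wr:1>
#2 BR src=- dispatched  <A:2 Mu:1 Ld:0 B:0 rd:3 wr:1>
#3 MEM src=r4,r2 held:FU  <A:2 Mu:1 Ld:0 B:0 rd:3 wr:1>
#4 ALU src=r1,r3 dispatched  <A:1 Mu:1 Ld:0 B:0 rd:1 wr:0>
#5 ALU src=r0,r2 held:RD_PORT  <A:1 Mu:1 Ld:0 B:0 rd:1 wr:0>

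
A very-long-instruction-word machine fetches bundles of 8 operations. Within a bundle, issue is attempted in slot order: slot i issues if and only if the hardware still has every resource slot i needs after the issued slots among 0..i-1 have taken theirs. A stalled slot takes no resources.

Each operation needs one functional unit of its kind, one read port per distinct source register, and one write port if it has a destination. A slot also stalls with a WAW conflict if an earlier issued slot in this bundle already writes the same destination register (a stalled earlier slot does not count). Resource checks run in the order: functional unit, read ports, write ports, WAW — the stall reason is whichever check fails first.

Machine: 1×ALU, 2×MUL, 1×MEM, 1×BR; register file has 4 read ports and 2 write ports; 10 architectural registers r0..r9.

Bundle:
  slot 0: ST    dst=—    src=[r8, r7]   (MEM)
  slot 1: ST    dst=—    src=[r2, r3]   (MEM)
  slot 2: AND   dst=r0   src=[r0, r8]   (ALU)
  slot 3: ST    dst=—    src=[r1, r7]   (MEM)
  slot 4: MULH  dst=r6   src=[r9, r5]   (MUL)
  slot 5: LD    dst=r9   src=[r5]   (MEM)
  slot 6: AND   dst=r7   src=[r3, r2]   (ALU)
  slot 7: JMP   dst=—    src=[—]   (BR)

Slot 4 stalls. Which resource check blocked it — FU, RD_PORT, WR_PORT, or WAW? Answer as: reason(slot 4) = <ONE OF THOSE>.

slot 0 (MEM): ISSUE — free A1,Mu2,Ld0,B1 rp2 wp2
slot 1 (MEM): stall FU — free A1,Mu2,Ld0,B1 rp2 wp2
slot 2 (ALU): ISSUE — free A0,Mu2,Ld0,B1 rp0 wp1
slot 3 (MEM): stall FU — free A0,Mu2,Ld0,B1 rp0 wp1
slot 4 (MUL): stall RD_PORT — free A0,Mu2,Ld0,B1 rp0 wp1
slot 5 (MEM): stall FU — free A0,Mu2,Ld0,B1 rp0 wp1
slot 6 (ALU): stall FU — free A0,Mu2,Ld0,B1 rp0 wp1
slot 7 (BR): ISSUE — free A0,Mu2,Ld0,B0 rp0 wp1

reason(slot 4) = RD_PORT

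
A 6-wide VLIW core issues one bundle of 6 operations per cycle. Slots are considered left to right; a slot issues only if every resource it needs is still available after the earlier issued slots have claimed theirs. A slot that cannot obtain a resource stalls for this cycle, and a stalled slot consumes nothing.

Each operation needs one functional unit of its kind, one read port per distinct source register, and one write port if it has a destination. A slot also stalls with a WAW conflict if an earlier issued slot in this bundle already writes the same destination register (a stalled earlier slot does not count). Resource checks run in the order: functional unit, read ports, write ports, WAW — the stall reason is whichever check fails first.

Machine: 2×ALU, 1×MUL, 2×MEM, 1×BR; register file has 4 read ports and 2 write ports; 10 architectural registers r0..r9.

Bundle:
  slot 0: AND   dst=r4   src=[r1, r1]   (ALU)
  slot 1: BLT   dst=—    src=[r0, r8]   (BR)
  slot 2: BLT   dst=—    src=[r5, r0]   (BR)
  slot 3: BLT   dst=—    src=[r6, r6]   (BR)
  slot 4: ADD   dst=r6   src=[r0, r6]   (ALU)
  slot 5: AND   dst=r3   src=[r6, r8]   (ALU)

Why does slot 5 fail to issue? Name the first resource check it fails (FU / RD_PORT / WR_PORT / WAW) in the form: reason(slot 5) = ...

reason(slot 5) = RD_PORT

  0. ALU→r4 ⇒ go  {1A/1Mu/2Ld/1B | 3r 1w}
  1. BR ⇒ go  {1A/1Mu/2Ld/0B | 1r 1w}
  2. BR ⇒ no(FU)  {1A/1Mu/2Ld/0B | 1r 1w}
  3. BR ⇒ no(FU)  {1A/1Mu/2Ld/0B | 1r 1w}
  4. ALU→r6 ⇒ no(RD_PORT)  {1A/1Mu/2Ld/0B | 1r 1w}
  5. ALU→r3 ⇒ no(RD_PORT)  {1A/1Mu/2Ld/0B | 1r 1w}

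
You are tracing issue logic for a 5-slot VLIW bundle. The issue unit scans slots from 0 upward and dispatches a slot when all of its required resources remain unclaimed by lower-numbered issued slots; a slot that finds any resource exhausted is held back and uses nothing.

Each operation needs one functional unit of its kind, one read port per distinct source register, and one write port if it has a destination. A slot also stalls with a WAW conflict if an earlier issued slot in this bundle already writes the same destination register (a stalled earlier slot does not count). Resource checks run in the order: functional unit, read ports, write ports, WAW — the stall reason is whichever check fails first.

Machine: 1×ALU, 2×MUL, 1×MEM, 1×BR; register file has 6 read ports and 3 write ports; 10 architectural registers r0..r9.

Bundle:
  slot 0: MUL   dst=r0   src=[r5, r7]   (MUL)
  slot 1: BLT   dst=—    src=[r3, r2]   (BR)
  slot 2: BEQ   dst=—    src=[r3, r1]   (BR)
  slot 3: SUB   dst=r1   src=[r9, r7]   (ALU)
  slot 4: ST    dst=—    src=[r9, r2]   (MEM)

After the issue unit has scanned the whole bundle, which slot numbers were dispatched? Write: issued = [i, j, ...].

[0] MUL needs rd=2 wr=1: ok; after: ALU=1 MUL=1 MEM=1 BR=1, R=4, W=2
[1] BR needs rd=2 wr=0: ok; after: ALU=1 MUL=1 MEM=1 BR=0, R=2, W=2
[2] BR needs rd=2 wr=0: FU; after: ALU=1 MUL=1 MEM=1 BR=0, R=2, W=2
[3] ALU needs rd=2 wr=1: ok; after: ALU=0 MUL=1 MEM=1 BR=0, R=0, W=1
[4] MEM needs rd=2 wr=0: RD_PORT; after: ALU=0 MUL=1 MEM=1 BR=0, R=0, W=1

issued = [0, 1, 3]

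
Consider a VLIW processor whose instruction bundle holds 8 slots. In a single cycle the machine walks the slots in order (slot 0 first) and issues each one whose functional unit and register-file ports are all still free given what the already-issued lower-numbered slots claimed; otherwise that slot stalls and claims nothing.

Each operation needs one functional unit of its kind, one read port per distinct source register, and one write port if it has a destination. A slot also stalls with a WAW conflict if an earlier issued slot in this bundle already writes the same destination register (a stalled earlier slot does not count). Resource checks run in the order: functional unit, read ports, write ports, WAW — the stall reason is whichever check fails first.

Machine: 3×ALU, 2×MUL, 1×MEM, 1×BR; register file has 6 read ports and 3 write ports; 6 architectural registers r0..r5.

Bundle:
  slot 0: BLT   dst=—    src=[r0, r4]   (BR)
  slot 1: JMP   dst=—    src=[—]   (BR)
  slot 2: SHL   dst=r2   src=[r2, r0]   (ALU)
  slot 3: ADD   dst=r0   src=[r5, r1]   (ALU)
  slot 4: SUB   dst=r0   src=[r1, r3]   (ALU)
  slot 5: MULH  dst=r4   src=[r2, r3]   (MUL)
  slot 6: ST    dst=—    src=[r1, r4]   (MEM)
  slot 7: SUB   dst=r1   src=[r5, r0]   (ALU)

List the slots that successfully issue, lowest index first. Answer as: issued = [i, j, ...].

issued = [0, 2, 3]

#0 BR src=r0,r4 dispatched  <A:3 Mu:2 Ld:1 B:0 rd:4 wr:3>
#1 BR src=- held:FU  <A:3 Mu:2 Ld:1 B:0 rd:4 wr:3>
#2 ALU src=r2,r0 dispatched  <A:2 Mu:2 Ld:1 B:0 rd:2 wr:2>
#3 ALU src=r5,r1 dispatched  <A:1 Mu:2 Ld:1 B:0 rd:0 wr:1>
#4 ALU src=r1,r3 held:RD_PORT  <A:1 Mu:2 Ld:1 B:0 rd:0 wr:1>
#5 MUL src=r2,r3 held:RD_PORT  <A:1 Mu:2 Ld:1 B:0 rd:0 wr:1>
#6 MEM src=r1,r4 held:RD_PORT  <A:1 Mu:2 Ld:1 B:0 rd:0 wr:1>
#7 ALU src=r5,r0 held:RD_PORT  <A:1 Mu:2 Ld:1 B:0 rd:0 wr:1>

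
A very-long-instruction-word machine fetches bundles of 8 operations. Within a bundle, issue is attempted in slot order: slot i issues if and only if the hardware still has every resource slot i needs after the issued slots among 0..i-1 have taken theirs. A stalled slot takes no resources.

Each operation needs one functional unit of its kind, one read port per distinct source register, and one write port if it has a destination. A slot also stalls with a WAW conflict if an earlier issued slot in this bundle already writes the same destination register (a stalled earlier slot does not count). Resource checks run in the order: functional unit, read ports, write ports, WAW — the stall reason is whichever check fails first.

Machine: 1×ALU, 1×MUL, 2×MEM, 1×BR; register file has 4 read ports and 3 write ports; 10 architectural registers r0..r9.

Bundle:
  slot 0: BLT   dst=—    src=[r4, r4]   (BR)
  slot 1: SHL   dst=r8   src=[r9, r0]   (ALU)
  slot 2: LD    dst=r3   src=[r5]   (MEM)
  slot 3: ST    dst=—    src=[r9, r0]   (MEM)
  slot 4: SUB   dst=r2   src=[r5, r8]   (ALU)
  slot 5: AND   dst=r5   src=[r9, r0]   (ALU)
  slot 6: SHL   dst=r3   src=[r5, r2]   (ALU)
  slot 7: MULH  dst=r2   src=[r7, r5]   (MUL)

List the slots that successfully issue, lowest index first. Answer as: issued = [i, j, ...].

issued = [0, 1, 2]

  0. BR ⇒ go  {1A/1Mu/2Ld/0B | 3r 3w}
  1. ALU→r8 ⇒ go  {0A/1Mu/2Ld/0B | 1r 2w}
  2. MEM→r3 ⇒ go  {0A/1Mu/1Ld/0B | 0r 1w}
  3. MEM ⇒ no(RD_PORT)  {0A/1Mu/1Ld/0B | 0r 1w}
  4. ALU→r2 ⇒ no(FU)  {0A/1Mu/1Ld/0B | 0r 1w}
  5. ALU→r5 ⇒ no(FU)  {0A/1Mu/1Ld/0B | 0r 1w}
  6. ALU→r3 ⇒ no(FU)  {0A/1Mu/1Ld/0B | 0r 1w}
  7. MUL→r2 ⇒ no(RD_PORT)  {0A/1Mu/1Ld/0B | 0r 1w}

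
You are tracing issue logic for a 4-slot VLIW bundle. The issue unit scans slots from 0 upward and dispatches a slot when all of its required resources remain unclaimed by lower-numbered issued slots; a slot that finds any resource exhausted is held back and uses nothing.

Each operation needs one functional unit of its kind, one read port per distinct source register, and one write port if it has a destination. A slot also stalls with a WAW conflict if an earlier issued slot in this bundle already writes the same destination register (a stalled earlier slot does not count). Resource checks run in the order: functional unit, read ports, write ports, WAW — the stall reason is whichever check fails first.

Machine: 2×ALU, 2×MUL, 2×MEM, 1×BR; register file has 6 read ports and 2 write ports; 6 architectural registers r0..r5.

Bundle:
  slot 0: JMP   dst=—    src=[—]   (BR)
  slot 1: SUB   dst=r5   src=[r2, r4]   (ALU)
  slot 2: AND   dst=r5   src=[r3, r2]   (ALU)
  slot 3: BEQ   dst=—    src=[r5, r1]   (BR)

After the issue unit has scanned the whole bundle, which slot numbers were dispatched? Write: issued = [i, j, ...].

issued = [0, 1]

slot 0 (BR): ISSUE — free A2,Mu2,Ld2,B0 rp6 wp2
slot 1 (ALU): ISSUE — free A1,Mu2,Ld2,B0 rp4 wp1
slot 2 (ALU): stall WAW — free A1,Mu2,Ld2,B0 rp4 wp1
slot 3 (BR): stall FU — free A1,Mu2,Ld2,B0 rp4 wp1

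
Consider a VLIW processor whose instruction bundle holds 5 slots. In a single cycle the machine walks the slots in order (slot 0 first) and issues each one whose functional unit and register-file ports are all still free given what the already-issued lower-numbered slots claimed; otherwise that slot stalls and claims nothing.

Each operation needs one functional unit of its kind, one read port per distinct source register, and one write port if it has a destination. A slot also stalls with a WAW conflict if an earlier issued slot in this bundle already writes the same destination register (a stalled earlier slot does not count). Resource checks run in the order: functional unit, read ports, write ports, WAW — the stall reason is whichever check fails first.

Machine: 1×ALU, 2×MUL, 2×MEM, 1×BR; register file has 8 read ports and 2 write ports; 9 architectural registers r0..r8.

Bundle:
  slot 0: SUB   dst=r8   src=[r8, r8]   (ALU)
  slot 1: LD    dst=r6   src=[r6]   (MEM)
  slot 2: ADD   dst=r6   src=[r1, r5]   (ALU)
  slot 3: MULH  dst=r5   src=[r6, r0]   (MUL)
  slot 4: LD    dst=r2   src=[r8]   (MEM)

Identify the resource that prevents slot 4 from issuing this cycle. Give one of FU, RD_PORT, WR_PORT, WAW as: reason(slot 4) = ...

reason(slot 4) = WR_PORT

(0) want 1×ALU +1rd +1wr — yes → AL0|MU2|ME2|BR1|rd7|wr1
(1) want 1×MEM +1rd +1wr — yes → AL0|MU2|ME1|BR1|rd6|wr0
(2) want 1×ALU +2rd +1wr — FU → AL0|MU2|ME1|BR1|rd6|wr0
(3) want 1×MUL +2rd +1wr — WR_PORT → AL0|MU2|ME1|BR1|rd6|wr0
(4) want 1×MEM +1rd +1wr — WR_PORT → AL0|MU2|ME1|BR1|rd6|wr0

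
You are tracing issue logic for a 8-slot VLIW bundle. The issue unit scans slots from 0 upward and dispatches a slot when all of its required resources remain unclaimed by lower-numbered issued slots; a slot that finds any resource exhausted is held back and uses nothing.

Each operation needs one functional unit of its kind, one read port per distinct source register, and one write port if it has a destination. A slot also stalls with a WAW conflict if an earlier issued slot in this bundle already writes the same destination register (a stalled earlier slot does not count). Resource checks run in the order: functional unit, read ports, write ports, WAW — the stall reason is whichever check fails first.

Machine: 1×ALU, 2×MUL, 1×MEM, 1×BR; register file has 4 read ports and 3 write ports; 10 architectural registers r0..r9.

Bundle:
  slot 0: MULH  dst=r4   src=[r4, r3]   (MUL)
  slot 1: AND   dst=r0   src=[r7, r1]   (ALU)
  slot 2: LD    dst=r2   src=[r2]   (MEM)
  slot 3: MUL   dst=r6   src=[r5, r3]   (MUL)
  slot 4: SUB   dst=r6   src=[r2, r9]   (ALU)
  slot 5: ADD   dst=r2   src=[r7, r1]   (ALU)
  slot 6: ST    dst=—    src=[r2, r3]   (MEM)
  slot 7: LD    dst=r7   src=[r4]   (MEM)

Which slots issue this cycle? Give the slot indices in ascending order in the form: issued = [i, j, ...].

[0] MUL needs rd=2 wr=1: ok; after: ALU=1 MUL=1 MEM=1 BR=1, R=2, W=2
[1] ALU needs rd=2 wr=1: ok; after: ALU=0 MUL=1 MEM=1 BR=1, R=0, W=1
[2] MEM needs rd=1 wr=1: RD_PORT; after: ALU=0 MUL=1 MEM=1 BR=1, R=0, W=1
[3] MUL needs rd=2 wr=1: RD_PORT; after: ALU=0 MUL=1 MEM=1 BR=1, R=0, W=1
[4] ALU needs rd=2 wr=1: FU; after: ALU=0 MUL=1 MEM=1 BR=1, R=0, W=1
[5] ALU needs rd=2 wr=1: FU; after: ALU=0 MUL=1 MEM=1 BR=1, R=0, W=1
[6] MEM needs rd=2 wr=0: RD_PORT; after: ALU=0 MUL=1 MEM=1 BR=1, R=0, W=1
[7] MEM needs rd=1 wr=1: RD_PORT; after: ALU=0 MUL=1 MEM=1 BR=1, R=0, W=1

issued = [0, 1]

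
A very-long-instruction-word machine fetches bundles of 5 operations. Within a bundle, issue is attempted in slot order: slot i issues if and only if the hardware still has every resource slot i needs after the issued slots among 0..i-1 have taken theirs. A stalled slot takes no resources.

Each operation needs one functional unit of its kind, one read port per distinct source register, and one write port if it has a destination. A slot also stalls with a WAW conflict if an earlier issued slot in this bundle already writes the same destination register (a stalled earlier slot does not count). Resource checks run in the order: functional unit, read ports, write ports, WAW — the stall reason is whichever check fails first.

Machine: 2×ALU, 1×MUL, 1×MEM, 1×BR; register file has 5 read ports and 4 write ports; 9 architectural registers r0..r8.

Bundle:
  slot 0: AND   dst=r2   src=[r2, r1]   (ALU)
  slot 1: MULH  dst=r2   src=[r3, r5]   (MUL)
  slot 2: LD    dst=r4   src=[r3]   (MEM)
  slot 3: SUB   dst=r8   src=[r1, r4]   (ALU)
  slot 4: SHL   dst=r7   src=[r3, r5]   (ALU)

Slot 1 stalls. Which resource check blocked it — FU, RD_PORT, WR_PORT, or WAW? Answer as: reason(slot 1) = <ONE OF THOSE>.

#0 ALU src=r2,r1 dispatched  <A:1 Mu:1 Ld:1 B:1 rd:3 wr:3>
#1 MUL src=r3,r5 held:WAW  <A:1 Mu:1 Ld:1 B:1 rd:3 wr:3>
#2 MEM src=r3 dispatched  <A:1 Mu:1 Ld:0 B:1 rd:2 wr:2>
#3 ALU src=r1,r4 dispatched  <A:0 Mu:1 Ld:0 B:1 rd:0 wr:1>
#4 ALU src=r3,r5 held:FU  <A:0 Mu:1 Ld:0 B:1 rd:0 wr:1>

reason(slot 1) = WAW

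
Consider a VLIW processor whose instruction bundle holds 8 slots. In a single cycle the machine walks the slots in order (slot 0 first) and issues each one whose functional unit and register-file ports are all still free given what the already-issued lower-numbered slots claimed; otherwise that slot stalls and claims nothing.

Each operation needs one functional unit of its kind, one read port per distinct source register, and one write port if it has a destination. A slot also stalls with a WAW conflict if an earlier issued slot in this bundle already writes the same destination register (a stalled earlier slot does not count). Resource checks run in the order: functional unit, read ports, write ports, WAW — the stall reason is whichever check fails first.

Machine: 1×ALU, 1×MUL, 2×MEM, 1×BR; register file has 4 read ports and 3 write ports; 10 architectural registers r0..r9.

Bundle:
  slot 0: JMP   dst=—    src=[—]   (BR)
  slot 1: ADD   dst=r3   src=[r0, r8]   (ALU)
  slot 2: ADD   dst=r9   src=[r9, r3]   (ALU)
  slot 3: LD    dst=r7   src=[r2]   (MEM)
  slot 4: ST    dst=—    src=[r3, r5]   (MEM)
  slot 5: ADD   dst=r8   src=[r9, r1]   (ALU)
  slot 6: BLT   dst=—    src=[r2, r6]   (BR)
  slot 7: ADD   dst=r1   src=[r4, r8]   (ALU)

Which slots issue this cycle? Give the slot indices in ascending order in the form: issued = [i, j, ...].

issued = [0, 1, 3]

[0] BR needs rd=0 wr=0: ok; after: ALU=1 MUL=1 MEM=2 BR=0, R=4, W=3
[1] ALU needs rd=2 wr=1: ok; after: ALU=0 MUL=1 MEM=2 BR=0, R=2, W=2
[2] ALU needs rd=2 wr=1: FU; after: ALU=0 MUL=1 MEM=2 BR=0, R=2, W=2
[3] MEM needs rd=1 wr=1: ok; after: ALU=0 MUL=1 MEM=1 BR=0, R=1, W=1
[4] MEM needs rd=2 wr=0: RD_PORT; after: ALU=0 MUL=1 MEM=1 BR=0, R=1, W=1
[5] ALU needs rd=2 wr=1: FU; after: ALU=0 MUL=1 MEM=1 BR=0, R=1, W=1
[6] BR needs rd=2 wr=0: FU; after: ALU=0 MUL=1 MEM=1 BR=0, R=1, W=1
[7] ALU needs rd=2 wr=1: FU; after: ALU=0 MUL=1 MEM=1 BR=0, R=1, W=1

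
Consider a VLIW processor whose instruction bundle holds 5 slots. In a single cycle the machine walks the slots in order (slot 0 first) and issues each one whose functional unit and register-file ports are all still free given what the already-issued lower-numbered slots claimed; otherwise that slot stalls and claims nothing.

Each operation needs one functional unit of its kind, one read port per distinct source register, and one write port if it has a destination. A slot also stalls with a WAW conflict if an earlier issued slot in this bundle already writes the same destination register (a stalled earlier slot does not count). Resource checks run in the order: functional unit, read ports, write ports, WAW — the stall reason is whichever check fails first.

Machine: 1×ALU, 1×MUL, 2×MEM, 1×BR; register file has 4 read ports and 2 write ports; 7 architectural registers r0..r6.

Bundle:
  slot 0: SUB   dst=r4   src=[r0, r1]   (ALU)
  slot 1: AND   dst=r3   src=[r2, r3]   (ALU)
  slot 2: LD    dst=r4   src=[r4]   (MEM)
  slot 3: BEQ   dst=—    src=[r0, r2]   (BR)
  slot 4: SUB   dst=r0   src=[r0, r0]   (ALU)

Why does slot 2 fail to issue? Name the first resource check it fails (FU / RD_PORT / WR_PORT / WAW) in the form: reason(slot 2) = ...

reason(slot 2) = WAW

  0. ALU→r4 ⇒ go  {0A/1Mu/2Ld/1B | 2r 1w}
  1. ALU→r3 ⇒ no(FU)  {0A/1Mu/2Ld/1B | 2r 1w}
  2. MEM→r4 ⇒ no(WAW)  {0A/1Mu/2Ld/1B | 2r 1w}
  3. BR ⇒ go  {0A/1Mu/2Ld/0B | 0r 1w}
  4. ALU→r0 ⇒ no(FU)  {0A/1Mu/2Ld/0B | 0r 1w}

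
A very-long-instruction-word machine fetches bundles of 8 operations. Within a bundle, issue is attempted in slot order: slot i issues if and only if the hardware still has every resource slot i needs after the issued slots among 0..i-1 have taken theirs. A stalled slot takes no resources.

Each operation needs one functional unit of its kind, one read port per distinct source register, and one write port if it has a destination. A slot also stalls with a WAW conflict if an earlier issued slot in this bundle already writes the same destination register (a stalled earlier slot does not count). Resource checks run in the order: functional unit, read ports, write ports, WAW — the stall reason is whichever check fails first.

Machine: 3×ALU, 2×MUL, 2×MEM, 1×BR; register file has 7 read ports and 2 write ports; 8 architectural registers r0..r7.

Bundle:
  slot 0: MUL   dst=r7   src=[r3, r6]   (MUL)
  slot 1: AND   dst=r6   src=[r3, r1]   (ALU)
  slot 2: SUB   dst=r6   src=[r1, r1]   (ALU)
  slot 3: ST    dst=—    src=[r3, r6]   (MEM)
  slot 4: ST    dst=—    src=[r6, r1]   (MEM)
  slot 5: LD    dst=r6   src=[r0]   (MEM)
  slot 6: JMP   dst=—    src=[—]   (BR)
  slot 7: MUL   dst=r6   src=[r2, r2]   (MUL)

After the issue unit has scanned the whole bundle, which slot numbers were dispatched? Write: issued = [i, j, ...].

[0] MUL needs rd=2 wr=1: ok; after: ALU=3 MUL=1 MEM=2 BR=1, R=5, W=1
[1] ALU needs rd=2 wr=1: ok; after: ALU=2 MUL=1 MEM=2 BR=1, R=3, W=0
[2] ALU needs rd=1 wr=1: WR_PORT; after: ALU=2 MUL=1 MEM=2 BR=1, R=3, W=0
[3] MEM needs rd=2 wr=0: ok; after: ALU=2 MUL=1 MEM=1 BR=1, R=1, W=0
[4] MEM needs rd=2 wr=0: RD_PORT; after: ALU=2 MUL=1 MEM=1 BR=1, R=1, W=0
[5] MEM needs rd=1 wr=1: WR_PORT; after: ALU=2 MUL=1 MEM=1 BR=1, R=1, W=0
[6] BR needs rd=0 wr=0: ok; after: ALU=2 MUL=1 MEM=1 BR=0, R=1, W=0
[7] MUL needs rd=1 wr=1: WR_PORT; after: ALU=2 MUL=1 MEM=1 BR=0, R=1, W=0

issued = [0, 1, 3, 6]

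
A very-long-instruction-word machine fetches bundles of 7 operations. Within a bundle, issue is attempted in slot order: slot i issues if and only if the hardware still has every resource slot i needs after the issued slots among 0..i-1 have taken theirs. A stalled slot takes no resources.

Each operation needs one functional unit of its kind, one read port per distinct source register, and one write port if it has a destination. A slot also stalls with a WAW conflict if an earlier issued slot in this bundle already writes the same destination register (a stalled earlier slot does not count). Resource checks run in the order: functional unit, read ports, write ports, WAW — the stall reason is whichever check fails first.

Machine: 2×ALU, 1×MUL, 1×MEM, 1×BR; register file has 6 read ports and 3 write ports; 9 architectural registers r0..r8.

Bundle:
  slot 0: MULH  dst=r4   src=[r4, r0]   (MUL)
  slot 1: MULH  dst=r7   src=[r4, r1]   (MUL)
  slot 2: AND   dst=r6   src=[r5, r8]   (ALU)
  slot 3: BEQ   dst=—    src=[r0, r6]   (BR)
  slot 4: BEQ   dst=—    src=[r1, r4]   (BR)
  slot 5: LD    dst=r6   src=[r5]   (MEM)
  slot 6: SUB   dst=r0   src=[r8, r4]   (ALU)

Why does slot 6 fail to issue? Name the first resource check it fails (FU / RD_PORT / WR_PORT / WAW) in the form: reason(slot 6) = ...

#0 MUL src=r4,r0 dispatched  <A:2 Mu:0 Ld:1 B:1 rd:4 wr:2>
#1 MUL src=r4,r1 held:FU  <A:2 Mu:0 Ld:1 B:1 rd:4 wr:2>
#2 ALU src=r5,r8 dispatched  <A:1 Mu:0 Ld:1 B:1 rd:2 wr:1>
#3 BR src=r0,r6 dispatched  <A:1 Mu:0 Ld:1 B:0 rd:0 wr:1>
#4 BR src=r1,r4 held:FU  <A:1 Mu:0 Ld:1 B:0 rd:0 wr:1>
#5 MEM src=r5 held:RD_PORT  <A:1 Mu:0 Ld:1 B:0 rd:0 wr:1>
#6 ALU src=r8,r4 held:RD_PORT  <A:1 Mu:0 Ld:1 B:0 rd:0 wr:1>

reason(slot 6) = RD_PORT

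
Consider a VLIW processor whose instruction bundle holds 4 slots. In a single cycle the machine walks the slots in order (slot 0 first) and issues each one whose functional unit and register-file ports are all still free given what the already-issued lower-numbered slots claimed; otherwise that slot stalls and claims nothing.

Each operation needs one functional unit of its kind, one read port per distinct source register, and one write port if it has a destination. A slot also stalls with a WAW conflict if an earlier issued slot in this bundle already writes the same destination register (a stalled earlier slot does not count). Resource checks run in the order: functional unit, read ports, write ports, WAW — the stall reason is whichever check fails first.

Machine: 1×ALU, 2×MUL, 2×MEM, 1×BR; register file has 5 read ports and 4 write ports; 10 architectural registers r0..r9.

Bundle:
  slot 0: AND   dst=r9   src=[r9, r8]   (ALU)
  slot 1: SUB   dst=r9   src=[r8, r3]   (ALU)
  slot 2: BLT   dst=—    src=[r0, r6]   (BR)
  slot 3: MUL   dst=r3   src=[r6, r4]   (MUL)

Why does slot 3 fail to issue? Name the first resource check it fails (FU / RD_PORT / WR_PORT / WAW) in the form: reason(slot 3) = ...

slot 0 (ALU): ISSUE — free A0,Mu2,Ld2,B1 rp3 wp3
slot 1 (ALU): stall FU — free A0,Mu2,Ld2,B1 rp3 wp3
slot 2 (BR): ISSUE — free A0,Mu2,Ld2,B0 rp1 wp3
slot 3 (MUL): stall RD_PORT — free A0,Mu2,Ld2,B0 rp1 wp3

reason(slot 3) = RD_PORT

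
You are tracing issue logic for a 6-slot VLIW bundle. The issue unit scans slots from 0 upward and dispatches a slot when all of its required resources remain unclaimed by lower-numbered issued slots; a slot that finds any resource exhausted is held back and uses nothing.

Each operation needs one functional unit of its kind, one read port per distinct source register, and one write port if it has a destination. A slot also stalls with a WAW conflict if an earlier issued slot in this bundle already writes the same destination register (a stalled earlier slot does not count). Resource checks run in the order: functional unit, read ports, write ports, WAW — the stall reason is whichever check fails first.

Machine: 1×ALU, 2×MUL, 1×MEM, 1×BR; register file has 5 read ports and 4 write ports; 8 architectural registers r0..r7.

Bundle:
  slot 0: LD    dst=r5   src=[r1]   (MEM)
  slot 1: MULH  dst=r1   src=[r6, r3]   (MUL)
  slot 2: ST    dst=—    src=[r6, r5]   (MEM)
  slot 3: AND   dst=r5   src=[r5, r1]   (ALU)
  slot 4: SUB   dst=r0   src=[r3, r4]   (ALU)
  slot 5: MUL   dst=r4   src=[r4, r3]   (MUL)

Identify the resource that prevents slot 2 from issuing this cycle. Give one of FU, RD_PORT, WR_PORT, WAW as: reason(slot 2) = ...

slot 0 (MEM): ISSUE — free A1,Mu2,Ld0,B1 rp4 wp3
slot 1 (MUL): ISSUE — free A1,Mu1,Ld0,B1 rp2 wp2
slot 2 (MEM): stall FU — free A1,Mu1,Ld0,B1 rp2 wp2
slot 3 (ALU): stall WAW — free A1,Mu1,Ld0,B1 rp2 wp2
slot 4 (ALU): ISSUE — free A0,Mu1,Ld0,B1 rp0 wp1
slot 5 (MUL): stall RD_PORT — free A0,Mu1,Ld0,B1 rp0 wp1

reason(slot 2) = FU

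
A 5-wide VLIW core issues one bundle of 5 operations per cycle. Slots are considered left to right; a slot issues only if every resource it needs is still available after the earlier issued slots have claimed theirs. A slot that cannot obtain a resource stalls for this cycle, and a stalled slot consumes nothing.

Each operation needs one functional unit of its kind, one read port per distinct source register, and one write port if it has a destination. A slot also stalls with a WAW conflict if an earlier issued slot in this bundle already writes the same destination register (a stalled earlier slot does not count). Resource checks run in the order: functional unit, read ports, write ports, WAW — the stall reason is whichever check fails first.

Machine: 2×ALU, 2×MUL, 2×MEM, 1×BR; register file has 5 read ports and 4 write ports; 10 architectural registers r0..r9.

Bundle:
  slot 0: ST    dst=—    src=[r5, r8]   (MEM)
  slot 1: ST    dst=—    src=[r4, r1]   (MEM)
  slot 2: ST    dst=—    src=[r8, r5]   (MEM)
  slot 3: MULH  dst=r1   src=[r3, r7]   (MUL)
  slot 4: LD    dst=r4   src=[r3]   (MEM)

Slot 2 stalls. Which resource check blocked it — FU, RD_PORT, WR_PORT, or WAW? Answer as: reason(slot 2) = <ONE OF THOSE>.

(0) want 1×MEM +2rd +0wr — yes → AL2|MU2|ME1|BR1|rd3|wr4
(1) want 1×MEM +2rd +0wr — yes → AL2|MU2|ME0|BR1|rd1|wr4
(2) want 1×MEM +2rd +0wr — FU → AL2|MU2|ME0|BR1|rd1|wr4
(3) want 1×MUL +2rd +1wr — RD_PORT → AL2|MU2|ME0|BR1|rd1|wr4
(4) want 1×MEM +1rd +1wr — FU → AL2|MU2|ME0|BR1|rd1|wr4

reason(slot 2) = FU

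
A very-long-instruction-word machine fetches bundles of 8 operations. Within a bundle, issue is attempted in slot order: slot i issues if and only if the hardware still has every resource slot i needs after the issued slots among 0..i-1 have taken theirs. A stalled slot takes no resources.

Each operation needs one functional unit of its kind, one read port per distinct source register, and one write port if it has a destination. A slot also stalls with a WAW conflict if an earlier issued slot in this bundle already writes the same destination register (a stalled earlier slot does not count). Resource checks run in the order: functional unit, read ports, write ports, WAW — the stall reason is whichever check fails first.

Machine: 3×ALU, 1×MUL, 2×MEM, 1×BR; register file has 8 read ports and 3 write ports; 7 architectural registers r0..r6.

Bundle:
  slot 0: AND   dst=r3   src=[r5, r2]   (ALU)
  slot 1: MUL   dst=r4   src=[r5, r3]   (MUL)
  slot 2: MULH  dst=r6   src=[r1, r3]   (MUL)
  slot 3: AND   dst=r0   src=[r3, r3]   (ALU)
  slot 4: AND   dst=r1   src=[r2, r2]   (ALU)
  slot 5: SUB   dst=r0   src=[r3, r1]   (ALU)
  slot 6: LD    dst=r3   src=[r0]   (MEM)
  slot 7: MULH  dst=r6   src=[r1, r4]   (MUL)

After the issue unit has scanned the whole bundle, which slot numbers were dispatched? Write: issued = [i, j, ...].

slot 0 (ALU): ISSUE — free A2,Mu1,Ld2,B1 rp6 wp2
slot 1 (MUL): ISSUE — free A2,Mu0,Ld2,B1 rp4 wp1
slot 2 (MUL): stall FU — free A2,Mu0,Ld2,B1 rp4 wp1
slot 3 (ALU): ISSUE — free A1,Mu0,Ld2,B1 rp3 wp0
slot 4 (ALU): stall WR_PORT — free A1,Mu0,Ld2,B1 rp3 wp0
slot 5 (ALU): stall WR_PORT — free A1,Mu0,Ld2,B1 rp3 wp0
slot 6 (MEM): stall WR_PORT — free A1,Mu0,Ld2,B1 rp3 wp0
slot 7 (MUL): stall FU — free A1,Mu0,Ld2,B1 rp3 wp0

issued = [0, 1, 3]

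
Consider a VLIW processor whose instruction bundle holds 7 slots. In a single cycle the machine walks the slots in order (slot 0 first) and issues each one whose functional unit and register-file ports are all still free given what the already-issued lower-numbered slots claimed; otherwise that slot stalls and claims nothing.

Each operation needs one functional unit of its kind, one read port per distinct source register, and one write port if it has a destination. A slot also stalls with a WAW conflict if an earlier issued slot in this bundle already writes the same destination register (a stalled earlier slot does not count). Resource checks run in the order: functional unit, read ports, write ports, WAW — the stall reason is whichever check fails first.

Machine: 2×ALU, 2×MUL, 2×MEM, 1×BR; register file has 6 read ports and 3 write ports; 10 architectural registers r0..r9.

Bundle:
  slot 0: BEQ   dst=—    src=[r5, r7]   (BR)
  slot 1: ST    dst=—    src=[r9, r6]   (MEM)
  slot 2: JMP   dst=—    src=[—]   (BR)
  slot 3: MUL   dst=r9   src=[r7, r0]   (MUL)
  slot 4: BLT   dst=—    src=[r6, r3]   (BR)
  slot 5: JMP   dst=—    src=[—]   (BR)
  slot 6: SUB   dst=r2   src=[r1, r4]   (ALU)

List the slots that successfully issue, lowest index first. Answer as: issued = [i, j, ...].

issued = [0, 1, 3]

[0] BR needs rd=2 wr=0: ok; after: ALU=2 MUL=2 MEM=2 BR=0, R=4, W=3
[1] MEM needs rd=2 wr=0: ok; after: ALU=2 MUL=2 MEM=1 BR=0, R=2, W=3
[2] BR needs rd=0 wr=0: FU; after: ALU=2 MUL=2 MEM=1 BR=0, R=2, W=3
[3] MUL needs rd=2 wr=1: ok; after: ALU=2 MUL=1 MEM=1 BR=0, R=0, W=2
[4] BR needs rd=2 wr=0: FU; after: ALU=2 MUL=1 MEM=1 BR=0, R=0, W=2
[5] BR needs rd=0 wr=0: FU; after: ALU=2 MUL=1 MEM=1 BR=0, R=0, W=2
[6] ALU needs rd=2 wr=1: RD_PORT; after: ALU=2 MUL=1 MEM=1 BR=0, R=0, W=2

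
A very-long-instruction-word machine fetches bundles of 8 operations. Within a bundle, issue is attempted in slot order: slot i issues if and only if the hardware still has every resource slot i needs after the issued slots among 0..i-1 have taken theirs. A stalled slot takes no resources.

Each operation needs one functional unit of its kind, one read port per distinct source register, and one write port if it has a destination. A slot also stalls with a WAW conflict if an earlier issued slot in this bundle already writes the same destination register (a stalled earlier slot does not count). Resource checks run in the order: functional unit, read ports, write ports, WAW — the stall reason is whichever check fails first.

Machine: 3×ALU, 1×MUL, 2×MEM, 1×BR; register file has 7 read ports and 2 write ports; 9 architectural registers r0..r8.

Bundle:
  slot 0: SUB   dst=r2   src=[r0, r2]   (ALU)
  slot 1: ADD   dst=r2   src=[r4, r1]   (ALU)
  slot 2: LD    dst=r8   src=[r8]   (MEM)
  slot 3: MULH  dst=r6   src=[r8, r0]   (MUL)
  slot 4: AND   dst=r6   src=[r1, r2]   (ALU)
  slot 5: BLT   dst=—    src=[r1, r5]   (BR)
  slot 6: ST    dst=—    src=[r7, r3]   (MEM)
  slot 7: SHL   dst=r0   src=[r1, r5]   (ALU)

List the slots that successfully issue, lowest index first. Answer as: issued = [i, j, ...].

#0 ALU src=r0,r2 dispatched  <A:2 Mu:1 Ld:2 B:1 rd:5 wr:1>
#1 ALU src=r4,r1 held:WAW  <A:2 Mu:1 Ld:2 B:1 rd:5 wr:1>
#2 MEM src=r8 dispatched  <A:2 Mu:1 Ld:1 B:1 rd:4 wr:0>
#3 MUL src=r8,r0 held:WR_PORT  <A:2 Mu:1 Ld:1 B:1 rd:4 wr:0>
#4 ALU src=r1,r2 held:WR_PORT  <A:2 Mu:1 Ld:1 B:1 rd:4 wr:0>
#5 BR src=r1,r5 dispatched  <A:2 Mu:1 Ld:1 B:0 rd:2 wr:0>
#6 MEM src=r7,r3 dispatched  <A:2 Mu:1 Ld:0 B:0 rd:0 wr:0>
#7 ALU src=r1,r5 held:RD_PORT  <A:2 Mu:1 Ld:0 B:0 rd:0 wr:0>

issued = [0, 2, 5, 6]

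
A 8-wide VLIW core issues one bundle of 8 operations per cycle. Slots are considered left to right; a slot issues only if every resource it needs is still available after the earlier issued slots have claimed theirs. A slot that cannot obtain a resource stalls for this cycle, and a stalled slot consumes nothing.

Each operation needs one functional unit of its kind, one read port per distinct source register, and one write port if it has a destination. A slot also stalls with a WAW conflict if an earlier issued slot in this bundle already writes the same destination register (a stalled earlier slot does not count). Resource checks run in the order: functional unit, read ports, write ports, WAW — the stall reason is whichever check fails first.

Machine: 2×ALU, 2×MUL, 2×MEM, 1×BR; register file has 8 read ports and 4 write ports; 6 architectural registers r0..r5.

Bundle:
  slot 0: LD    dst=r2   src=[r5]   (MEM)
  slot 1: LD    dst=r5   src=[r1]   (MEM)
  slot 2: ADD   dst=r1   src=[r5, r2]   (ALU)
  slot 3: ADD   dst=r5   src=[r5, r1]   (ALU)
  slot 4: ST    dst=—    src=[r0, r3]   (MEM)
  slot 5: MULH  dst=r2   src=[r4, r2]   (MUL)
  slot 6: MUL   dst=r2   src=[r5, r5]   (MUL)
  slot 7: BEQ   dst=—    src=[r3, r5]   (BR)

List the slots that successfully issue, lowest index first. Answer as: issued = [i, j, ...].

slot 0 (MEM): ISSUE — free A2,Mu2,Ld1,B1 rp7 wp3
slot 1 (MEM): ISSUE — free A2,Mu2,Ld0,B1 rp6 wp2
slot 2 (ALU): ISSUE — free A1,Mu2,Ld0,B1 rp4 wp1
slot 3 (ALU): stall WAW — free A1,Mu2,Ld0,B1 rp4 wp1
slot 4 (MEM): stall FU — free A1,Mu2,Ld0,B1 rp4 wp1
slot 5 (MUL): stall WAW — free A1,Mu2,Ld0,B1 rp4 wp1
slot 6 (MUL): stall WAW — free A1,Mu2,Ld0,B1 rp4 wp1
slot 7 (BR): ISSUE — free A1,Mu2,Ld0,B0 rp2 wp1

issued = [0, 1, 2, 7]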